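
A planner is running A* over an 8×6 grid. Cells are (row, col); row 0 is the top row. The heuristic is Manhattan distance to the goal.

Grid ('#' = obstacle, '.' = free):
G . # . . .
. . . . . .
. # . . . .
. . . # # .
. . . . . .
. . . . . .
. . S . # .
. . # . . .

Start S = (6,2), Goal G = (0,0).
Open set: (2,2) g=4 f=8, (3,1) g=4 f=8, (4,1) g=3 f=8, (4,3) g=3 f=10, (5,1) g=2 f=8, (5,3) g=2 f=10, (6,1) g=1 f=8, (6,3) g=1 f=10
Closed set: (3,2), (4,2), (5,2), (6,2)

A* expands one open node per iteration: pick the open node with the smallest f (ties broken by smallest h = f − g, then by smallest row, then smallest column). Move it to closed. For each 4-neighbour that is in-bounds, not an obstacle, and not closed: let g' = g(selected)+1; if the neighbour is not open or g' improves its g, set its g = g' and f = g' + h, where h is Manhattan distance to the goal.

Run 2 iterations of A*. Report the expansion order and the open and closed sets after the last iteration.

order=[(2,2) → (1,2)]; open=[(1,1) g=6 f=8, (1,3) g=6 f=10, (2,3) g=5 f=10, (3,1) g=4 f=8, (4,1) g=3 f=8, (4,3) g=3 f=10, (5,1) g=2 f=8, (5,3) g=2 f=10, (6,1) g=1 f=8, (6,3) g=1 f=10]; closed=[(1,2), (2,2), (3,2), (4,2), (5,2), (6,2)]

step 1: expand (2,2) (f=8, h=4) → closed; open now [(1,2) g=5 f=8, (2,3) g=5 f=10, (3,1) g=4 f=8, (4,1) g=3 f=8, (4,3) g=3 f=10, (5,1) g=2 f=8, (5,3) g=2 f=10, (6,1) g=1 f=8, (6,3) g=1 f=10]
step 2: expand (1,2) (f=8, h=3) → closed; open now [(1,1) g=6 f=8, (1,3) g=6 f=10, (2,3) g=5 f=10, (3,1) g=4 f=8, (4,1) g=3 f=8, (4,3) g=3 f=10, (5,1) g=2 f=8, (5,3) g=2 f=10, (6,1) g=1 f=8, (6,3) g=1 f=10]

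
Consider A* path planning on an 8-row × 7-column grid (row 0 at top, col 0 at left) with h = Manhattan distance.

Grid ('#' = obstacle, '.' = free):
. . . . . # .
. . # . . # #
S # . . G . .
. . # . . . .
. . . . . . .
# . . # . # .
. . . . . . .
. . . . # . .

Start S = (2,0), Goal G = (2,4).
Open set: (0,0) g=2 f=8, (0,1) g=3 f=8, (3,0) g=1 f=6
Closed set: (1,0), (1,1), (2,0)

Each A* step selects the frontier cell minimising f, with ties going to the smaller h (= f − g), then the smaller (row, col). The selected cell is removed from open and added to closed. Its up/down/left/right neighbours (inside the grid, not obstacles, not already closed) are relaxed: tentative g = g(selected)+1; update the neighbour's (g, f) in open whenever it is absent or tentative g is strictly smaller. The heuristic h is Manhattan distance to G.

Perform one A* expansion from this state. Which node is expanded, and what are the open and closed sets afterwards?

step 1: expand (3,0) (f=6, h=5) → closed; open now [(0,0) g=2 f=8, (0,1) g=3 f=8, (3,1) g=2 f=6, (4,0) g=2 f=8]

expanded=(3,0); open=[(0,0) g=2 f=8, (0,1) g=3 f=8, (3,1) g=2 f=6, (4,0) g=2 f=8]; closed=[(1,0), (1,1), (2,0), (3,0)]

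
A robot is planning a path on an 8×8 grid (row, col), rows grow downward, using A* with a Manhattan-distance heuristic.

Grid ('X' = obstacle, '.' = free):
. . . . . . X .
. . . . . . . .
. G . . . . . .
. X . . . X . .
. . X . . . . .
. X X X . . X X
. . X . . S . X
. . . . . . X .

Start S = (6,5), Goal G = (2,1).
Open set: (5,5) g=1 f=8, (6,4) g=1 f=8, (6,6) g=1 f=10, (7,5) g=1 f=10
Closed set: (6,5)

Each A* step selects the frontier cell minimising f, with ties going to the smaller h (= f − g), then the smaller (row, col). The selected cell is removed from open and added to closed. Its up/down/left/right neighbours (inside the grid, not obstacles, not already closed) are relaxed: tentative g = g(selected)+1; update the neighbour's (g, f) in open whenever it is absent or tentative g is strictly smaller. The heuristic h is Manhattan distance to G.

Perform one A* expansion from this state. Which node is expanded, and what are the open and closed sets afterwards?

step 1: expand (5,5) (f=8, h=7) → closed; open now [(4,5) g=2 f=8, (5,4) g=2 f=8, (6,4) g=1 f=8, (6,6) g=1 f=10, (7,5) g=1 f=10]

expanded=(5,5); open=[(4,5) g=2 f=8, (5,4) g=2 f=8, (6,4) g=1 f=8, (6,6) g=1 f=10, (7,5) g=1 f=10]; closed=[(5,5), (6,5)]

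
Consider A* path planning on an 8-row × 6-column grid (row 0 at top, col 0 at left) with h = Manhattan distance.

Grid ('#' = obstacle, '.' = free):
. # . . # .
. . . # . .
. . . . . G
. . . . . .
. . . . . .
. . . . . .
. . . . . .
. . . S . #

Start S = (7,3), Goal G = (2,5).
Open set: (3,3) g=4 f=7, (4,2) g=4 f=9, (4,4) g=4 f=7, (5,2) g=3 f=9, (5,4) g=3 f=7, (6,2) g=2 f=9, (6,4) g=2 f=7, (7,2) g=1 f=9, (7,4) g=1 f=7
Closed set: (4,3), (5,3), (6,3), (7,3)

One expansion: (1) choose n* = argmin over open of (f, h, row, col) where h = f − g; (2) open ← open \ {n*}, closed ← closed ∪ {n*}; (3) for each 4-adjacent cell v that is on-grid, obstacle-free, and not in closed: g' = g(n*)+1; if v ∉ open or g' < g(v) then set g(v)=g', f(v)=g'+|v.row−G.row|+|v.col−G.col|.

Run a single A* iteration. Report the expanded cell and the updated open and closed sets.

expanded=(3,3); open=[(2,3) g=5 f=7, (3,2) g=5 f=9, (3,4) g=5 f=7, (4,2) g=4 f=9, (4,4) g=4 f=7, (5,2) g=3 f=9, (5,4) g=3 f=7, (6,2) g=2 f=9, (6,4) g=2 f=7, (7,2) g=1 f=9, (7,4) g=1 f=7]; closed=[(3,3), (4,3), (5,3), (6,3), (7,3)]

step 1: expand (3,3) (f=7, h=3) → closed; open now [(2,3) g=5 f=7, (3,2) g=5 f=9, (3,4) g=5 f=7, (4,2) g=4 f=9, (4,4) g=4 f=7, (5,2) g=3 f=9, (5,4) g=3 f=7, (6,2) g=2 f=9, (6,4) g=2 f=7, (7,2) g=1 f=9, (7,4) g=1 f=7]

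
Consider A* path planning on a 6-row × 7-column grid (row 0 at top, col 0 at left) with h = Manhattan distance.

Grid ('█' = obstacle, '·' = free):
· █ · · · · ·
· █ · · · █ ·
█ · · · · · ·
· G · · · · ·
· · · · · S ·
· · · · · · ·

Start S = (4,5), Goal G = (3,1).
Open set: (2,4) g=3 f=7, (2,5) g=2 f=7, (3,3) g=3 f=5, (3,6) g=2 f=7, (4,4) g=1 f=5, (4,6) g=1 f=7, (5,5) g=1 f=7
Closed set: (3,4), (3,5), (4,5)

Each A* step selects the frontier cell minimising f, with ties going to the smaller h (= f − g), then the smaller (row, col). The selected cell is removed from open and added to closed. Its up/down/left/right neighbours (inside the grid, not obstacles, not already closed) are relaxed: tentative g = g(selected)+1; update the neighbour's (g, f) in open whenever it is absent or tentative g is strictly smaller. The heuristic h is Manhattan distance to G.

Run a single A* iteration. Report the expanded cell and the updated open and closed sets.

expanded=(3,3); open=[(2,3) g=4 f=7, (2,4) g=3 f=7, (2,5) g=2 f=7, (3,2) g=4 f=5, (3,6) g=2 f=7, (4,3) g=4 f=7, (4,4) g=1 f=5, (4,6) g=1 f=7, (5,5) g=1 f=7]; closed=[(3,3), (3,4), (3,5), (4,5)]

step 1: expand (3,3) (f=5, h=2) → closed; open now [(2,3) g=4 f=7, (2,4) g=3 f=7, (2,5) g=2 f=7, (3,2) g=4 f=5, (3,6) g=2 f=7, (4,3) g=4 f=7, (4,4) g=1 f=5, (4,6) g=1 f=7, (5,5) g=1 f=7]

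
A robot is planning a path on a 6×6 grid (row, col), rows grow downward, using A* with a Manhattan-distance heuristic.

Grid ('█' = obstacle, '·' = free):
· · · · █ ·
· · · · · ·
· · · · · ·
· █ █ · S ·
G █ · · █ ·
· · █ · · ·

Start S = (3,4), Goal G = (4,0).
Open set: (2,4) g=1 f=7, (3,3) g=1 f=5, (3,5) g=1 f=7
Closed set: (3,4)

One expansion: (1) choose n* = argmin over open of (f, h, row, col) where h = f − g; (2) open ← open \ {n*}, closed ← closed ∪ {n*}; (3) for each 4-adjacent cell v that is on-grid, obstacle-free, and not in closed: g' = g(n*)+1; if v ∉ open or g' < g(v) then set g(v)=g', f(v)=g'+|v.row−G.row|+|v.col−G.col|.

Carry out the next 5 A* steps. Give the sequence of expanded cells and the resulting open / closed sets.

step 1: expand (3,3) (f=5, h=4) → closed; open now [(2,3) g=2 f=7, (2,4) g=1 f=7, (3,5) g=1 f=7, (4,3) g=2 f=5]
step 2: expand (4,3) (f=5, h=3) → closed; open now [(2,3) g=2 f=7, (2,4) g=1 f=7, (3,5) g=1 f=7, (4,2) g=3 f=5, (5,3) g=3 f=7]
step 3: expand (4,2) (f=5, h=2) → closed; open now [(2,3) g=2 f=7, (2,4) g=1 f=7, (3,5) g=1 f=7, (5,3) g=3 f=7]
step 4: expand (5,3) (f=7, h=4) → closed; open now [(2,3) g=2 f=7, (2,4) g=1 f=7, (3,5) g=1 f=7, (5,4) g=4 f=9]
step 5: expand (2,3) (f=7, h=5) → closed; open now [(1,3) g=3 f=9, (2,2) g=3 f=7, (2,4) g=1 f=7, (3,5) g=1 f=7, (5,4) g=4 f=9]

order=[(3,3) → (4,3) → (4,2) → (5,3) → (2,3)]; open=[(1,3) g=3 f=9, (2,2) g=3 f=7, (2,4) g=1 f=7, (3,5) g=1 f=7, (5,4) g=4 f=9]; closed=[(2,3), (3,3), (3,4), (4,2), (4,3), (5,3)]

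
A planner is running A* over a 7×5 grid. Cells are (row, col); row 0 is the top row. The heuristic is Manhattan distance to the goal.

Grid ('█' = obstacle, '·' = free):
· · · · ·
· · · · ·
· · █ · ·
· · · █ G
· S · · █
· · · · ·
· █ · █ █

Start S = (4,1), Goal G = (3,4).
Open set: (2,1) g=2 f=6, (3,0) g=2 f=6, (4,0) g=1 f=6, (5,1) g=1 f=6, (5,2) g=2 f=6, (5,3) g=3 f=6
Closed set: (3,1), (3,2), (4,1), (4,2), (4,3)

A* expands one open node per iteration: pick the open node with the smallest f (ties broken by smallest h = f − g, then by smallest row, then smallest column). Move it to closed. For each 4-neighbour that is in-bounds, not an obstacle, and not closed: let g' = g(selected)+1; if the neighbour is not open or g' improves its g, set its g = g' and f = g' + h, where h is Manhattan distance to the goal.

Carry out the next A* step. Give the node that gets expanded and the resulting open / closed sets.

expanded=(5,3); open=[(2,1) g=2 f=6, (3,0) g=2 f=6, (4,0) g=1 f=6, (5,1) g=1 f=6, (5,2) g=2 f=6, (5,4) g=4 f=6]; closed=[(3,1), (3,2), (4,1), (4,2), (4,3), (5,3)]

step 1: expand (5,3) (f=6, h=3) → closed; open now [(2,1) g=2 f=6, (3,0) g=2 f=6, (4,0) g=1 f=6, (5,1) g=1 f=6, (5,2) g=2 f=6, (5,4) g=4 f=6]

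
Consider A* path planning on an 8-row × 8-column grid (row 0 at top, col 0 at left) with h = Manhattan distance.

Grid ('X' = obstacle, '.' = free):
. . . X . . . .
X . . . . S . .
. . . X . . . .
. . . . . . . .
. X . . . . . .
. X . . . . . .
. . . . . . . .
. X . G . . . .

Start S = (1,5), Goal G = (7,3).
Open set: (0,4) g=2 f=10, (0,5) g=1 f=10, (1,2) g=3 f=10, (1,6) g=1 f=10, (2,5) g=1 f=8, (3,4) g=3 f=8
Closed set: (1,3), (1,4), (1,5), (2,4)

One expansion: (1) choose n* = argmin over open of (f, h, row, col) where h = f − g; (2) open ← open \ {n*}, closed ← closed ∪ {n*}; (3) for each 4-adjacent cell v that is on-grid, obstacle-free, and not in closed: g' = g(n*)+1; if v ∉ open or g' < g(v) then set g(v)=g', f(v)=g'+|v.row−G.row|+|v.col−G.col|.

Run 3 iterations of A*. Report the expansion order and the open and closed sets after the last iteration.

step 1: expand (3,4) (f=8, h=5) → closed; open now [(0,4) g=2 f=10, (0,5) g=1 f=10, (1,2) g=3 f=10, (1,6) g=1 f=10, (2,5) g=1 f=8, (3,3) g=4 f=8, (3,5) g=4 f=10, (4,4) g=4 f=8]
step 2: expand (3,3) (f=8, h=4) → closed; open now [(0,4) g=2 f=10, (0,5) g=1 f=10, (1,2) g=3 f=10, (1,6) g=1 f=10, (2,5) g=1 f=8, (3,2) g=5 f=10, (3,5) g=4 f=10, (4,3) g=5 f=8, (4,4) g=4 f=8]
step 3: expand (4,3) (f=8, h=3) → closed; open now [(0,4) g=2 f=10, (0,5) g=1 f=10, (1,2) g=3 f=10, (1,6) g=1 f=10, (2,5) g=1 f=8, (3,2) g=5 f=10, (3,5) g=4 f=10, (4,2) g=6 f=10, (4,4) g=4 f=8, (5,3) g=6 f=8]

order=[(3,4) → (3,3) → (4,3)]; open=[(0,4) g=2 f=10, (0,5) g=1 f=10, (1,2) g=3 f=10, (1,6) g=1 f=10, (2,5) g=1 f=8, (3,2) g=5 f=10, (3,5) g=4 f=10, (4,2) g=6 f=10, (4,4) g=4 f=8, (5,3) g=6 f=8]; closed=[(1,3), (1,4), (1,5), (2,4), (3,3), (3,4), (4,3)]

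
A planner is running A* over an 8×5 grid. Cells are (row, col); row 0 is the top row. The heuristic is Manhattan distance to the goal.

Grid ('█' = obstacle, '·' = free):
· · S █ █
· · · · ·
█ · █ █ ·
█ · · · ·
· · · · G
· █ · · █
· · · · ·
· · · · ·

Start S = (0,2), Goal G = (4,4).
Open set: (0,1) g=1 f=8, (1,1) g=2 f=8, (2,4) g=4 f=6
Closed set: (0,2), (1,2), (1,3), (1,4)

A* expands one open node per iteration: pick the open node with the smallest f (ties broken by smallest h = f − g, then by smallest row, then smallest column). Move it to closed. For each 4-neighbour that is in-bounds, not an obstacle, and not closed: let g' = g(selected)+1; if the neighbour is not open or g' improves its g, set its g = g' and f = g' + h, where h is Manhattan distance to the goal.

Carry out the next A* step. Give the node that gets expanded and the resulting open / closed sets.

step 1: expand (2,4) (f=6, h=2) → closed; open now [(0,1) g=1 f=8, (1,1) g=2 f=8, (3,4) g=5 f=6]

expanded=(2,4); open=[(0,1) g=1 f=8, (1,1) g=2 f=8, (3,4) g=5 f=6]; closed=[(0,2), (1,2), (1,3), (1,4), (2,4)]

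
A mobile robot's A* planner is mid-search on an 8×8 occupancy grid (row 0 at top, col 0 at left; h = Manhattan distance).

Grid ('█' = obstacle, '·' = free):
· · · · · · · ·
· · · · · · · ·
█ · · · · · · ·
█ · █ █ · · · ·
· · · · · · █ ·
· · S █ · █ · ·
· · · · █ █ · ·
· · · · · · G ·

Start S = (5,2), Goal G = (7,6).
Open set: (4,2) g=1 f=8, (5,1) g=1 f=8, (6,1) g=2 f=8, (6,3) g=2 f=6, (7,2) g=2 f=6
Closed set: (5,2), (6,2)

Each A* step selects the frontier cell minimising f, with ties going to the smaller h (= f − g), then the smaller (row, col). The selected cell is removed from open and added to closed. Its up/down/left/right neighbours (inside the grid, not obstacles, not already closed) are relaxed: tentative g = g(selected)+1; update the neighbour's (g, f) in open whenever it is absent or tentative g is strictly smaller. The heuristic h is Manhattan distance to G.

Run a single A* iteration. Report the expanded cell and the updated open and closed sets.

step 1: expand (6,3) (f=6, h=4) → closed; open now [(4,2) g=1 f=8, (5,1) g=1 f=8, (6,1) g=2 f=8, (7,2) g=2 f=6, (7,3) g=3 f=6]

expanded=(6,3); open=[(4,2) g=1 f=8, (5,1) g=1 f=8, (6,1) g=2 f=8, (7,2) g=2 f=6, (7,3) g=3 f=6]; closed=[(5,2), (6,2), (6,3)]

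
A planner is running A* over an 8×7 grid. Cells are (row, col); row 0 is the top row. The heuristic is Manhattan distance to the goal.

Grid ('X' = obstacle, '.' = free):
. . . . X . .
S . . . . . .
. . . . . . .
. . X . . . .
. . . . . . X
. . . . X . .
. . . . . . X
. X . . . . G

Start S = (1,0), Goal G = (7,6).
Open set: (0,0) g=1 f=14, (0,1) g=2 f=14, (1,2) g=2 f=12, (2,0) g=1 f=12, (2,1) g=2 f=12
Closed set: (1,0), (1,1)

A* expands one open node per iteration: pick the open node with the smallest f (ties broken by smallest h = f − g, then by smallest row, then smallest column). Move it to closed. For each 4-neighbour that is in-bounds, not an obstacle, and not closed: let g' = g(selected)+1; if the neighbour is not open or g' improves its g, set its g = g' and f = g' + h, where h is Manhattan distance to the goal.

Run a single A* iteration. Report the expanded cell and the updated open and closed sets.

expanded=(1,2); open=[(0,0) g=1 f=14, (0,1) g=2 f=14, (0,2) g=3 f=14, (1,3) g=3 f=12, (2,0) g=1 f=12, (2,1) g=2 f=12, (2,2) g=3 f=12]; closed=[(1,0), (1,1), (1,2)]

step 1: expand (1,2) (f=12, h=10) → closed; open now [(0,0) g=1 f=14, (0,1) g=2 f=14, (0,2) g=3 f=14, (1,3) g=3 f=12, (2,0) g=1 f=12, (2,1) g=2 f=12, (2,2) g=3 f=12]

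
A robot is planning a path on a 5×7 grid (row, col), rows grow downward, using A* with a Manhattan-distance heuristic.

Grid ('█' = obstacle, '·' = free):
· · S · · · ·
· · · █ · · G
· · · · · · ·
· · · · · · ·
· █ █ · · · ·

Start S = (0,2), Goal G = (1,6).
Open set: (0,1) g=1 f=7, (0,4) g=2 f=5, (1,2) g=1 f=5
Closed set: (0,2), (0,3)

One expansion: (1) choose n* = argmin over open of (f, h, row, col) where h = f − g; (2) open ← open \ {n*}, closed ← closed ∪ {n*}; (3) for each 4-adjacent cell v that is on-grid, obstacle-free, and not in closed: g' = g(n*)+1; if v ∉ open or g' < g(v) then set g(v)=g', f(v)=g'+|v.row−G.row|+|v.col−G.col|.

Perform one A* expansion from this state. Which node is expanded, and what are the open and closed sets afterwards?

expanded=(0,4); open=[(0,1) g=1 f=7, (0,5) g=3 f=5, (1,2) g=1 f=5, (1,4) g=3 f=5]; closed=[(0,2), (0,3), (0,4)]

step 1: expand (0,4) (f=5, h=3) → closed; open now [(0,1) g=1 f=7, (0,5) g=3 f=5, (1,2) g=1 f=5, (1,4) g=3 f=5]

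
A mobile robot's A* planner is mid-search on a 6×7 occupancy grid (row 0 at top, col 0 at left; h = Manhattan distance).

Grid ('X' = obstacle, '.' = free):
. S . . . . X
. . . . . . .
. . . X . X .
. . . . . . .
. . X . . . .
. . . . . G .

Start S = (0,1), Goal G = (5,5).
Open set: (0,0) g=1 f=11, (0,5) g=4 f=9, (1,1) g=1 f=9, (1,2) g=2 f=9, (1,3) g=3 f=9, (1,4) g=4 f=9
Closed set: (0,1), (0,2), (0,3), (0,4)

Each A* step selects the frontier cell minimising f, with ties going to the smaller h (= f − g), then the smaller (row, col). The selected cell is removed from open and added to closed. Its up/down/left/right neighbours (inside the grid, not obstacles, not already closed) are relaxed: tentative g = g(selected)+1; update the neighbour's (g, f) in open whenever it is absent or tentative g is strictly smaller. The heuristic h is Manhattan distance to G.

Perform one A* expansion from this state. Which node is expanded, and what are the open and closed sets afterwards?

expanded=(0,5); open=[(0,0) g=1 f=11, (1,1) g=1 f=9, (1,2) g=2 f=9, (1,3) g=3 f=9, (1,4) g=4 f=9, (1,5) g=5 f=9]; closed=[(0,1), (0,2), (0,3), (0,4), (0,5)]

step 1: expand (0,5) (f=9, h=5) → closed; open now [(0,0) g=1 f=11, (1,1) g=1 f=9, (1,2) g=2 f=9, (1,3) g=3 f=9, (1,4) g=4 f=9, (1,5) g=5 f=9]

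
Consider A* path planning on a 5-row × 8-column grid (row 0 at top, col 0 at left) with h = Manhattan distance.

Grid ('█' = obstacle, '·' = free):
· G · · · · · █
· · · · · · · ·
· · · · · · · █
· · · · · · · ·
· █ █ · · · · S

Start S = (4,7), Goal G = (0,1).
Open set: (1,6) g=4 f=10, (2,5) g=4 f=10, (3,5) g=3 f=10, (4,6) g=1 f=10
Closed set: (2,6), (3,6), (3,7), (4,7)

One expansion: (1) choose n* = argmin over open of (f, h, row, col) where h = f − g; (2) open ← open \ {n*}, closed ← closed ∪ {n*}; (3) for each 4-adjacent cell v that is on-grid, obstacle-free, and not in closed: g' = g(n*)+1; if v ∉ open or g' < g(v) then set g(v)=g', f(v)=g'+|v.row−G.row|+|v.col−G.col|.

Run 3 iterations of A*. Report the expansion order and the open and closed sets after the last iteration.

step 1: expand (1,6) (f=10, h=6) → closed; open now [(0,6) g=5 f=10, (1,5) g=5 f=10, (1,7) g=5 f=12, (2,5) g=4 f=10, (3,5) g=3 f=10, (4,6) g=1 f=10]
step 2: expand (0,6) (f=10, h=5) → closed; open now [(0,5) g=6 f=10, (1,5) g=5 f=10, (1,7) g=5 f=12, (2,5) g=4 f=10, (3,5) g=3 f=10, (4,6) g=1 f=10]
step 3: expand (0,5) (f=10, h=4) → closed; open now [(0,4) g=7 f=10, (1,5) g=5 f=10, (1,7) g=5 f=12, (2,5) g=4 f=10, (3,5) g=3 f=10, (4,6) g=1 f=10]

order=[(1,6) → (0,6) → (0,5)]; open=[(0,4) g=7 f=10, (1,5) g=5 f=10, (1,7) g=5 f=12, (2,5) g=4 f=10, (3,5) g=3 f=10, (4,6) g=1 f=10]; closed=[(0,5), (0,6), (1,6), (2,6), (3,6), (3,7), (4,7)]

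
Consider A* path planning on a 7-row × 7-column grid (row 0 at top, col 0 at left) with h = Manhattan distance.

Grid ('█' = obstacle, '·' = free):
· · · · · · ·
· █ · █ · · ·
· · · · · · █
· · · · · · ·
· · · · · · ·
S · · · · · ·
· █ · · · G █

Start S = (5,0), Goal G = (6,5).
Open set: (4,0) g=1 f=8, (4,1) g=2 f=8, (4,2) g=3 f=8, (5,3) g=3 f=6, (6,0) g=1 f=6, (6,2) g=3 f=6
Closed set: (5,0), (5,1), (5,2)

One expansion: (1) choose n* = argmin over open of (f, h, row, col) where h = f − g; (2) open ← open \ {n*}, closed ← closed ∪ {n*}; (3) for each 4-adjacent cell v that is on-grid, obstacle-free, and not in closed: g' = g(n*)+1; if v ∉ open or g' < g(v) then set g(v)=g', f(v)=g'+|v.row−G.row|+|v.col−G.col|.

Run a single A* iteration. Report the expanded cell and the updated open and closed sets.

expanded=(5,3); open=[(4,0) g=1 f=8, (4,1) g=2 f=8, (4,2) g=3 f=8, (4,3) g=4 f=8, (5,4) g=4 f=6, (6,0) g=1 f=6, (6,2) g=3 f=6, (6,3) g=4 f=6]; closed=[(5,0), (5,1), (5,2), (5,3)]

step 1: expand (5,3) (f=6, h=3) → closed; open now [(4,0) g=1 f=8, (4,1) g=2 f=8, (4,2) g=3 f=8, (4,3) g=4 f=8, (5,4) g=4 f=6, (6,0) g=1 f=6, (6,2) g=3 f=6, (6,3) g=4 f=6]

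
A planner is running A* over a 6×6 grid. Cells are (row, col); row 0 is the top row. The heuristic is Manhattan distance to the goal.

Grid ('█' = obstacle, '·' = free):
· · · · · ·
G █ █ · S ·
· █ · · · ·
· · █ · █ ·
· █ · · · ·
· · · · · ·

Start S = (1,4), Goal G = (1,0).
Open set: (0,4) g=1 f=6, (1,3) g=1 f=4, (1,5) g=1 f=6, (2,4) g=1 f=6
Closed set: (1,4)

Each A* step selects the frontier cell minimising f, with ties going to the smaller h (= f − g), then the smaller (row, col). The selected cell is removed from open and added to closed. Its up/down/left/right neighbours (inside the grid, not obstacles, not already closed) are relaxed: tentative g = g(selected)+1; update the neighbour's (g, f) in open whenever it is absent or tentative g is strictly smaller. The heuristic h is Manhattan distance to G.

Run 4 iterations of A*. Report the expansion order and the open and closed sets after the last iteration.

step 1: expand (1,3) (f=4, h=3) → closed; open now [(0,3) g=2 f=6, (0,4) g=1 f=6, (1,5) g=1 f=6, (2,3) g=2 f=6, (2,4) g=1 f=6]
step 2: expand (0,3) (f=6, h=4) → closed; open now [(0,2) g=3 f=6, (0,4) g=1 f=6, (1,5) g=1 f=6, (2,3) g=2 f=6, (2,4) g=1 f=6]
step 3: expand (0,2) (f=6, h=3) → closed; open now [(0,1) g=4 f=6, (0,4) g=1 f=6, (1,5) g=1 f=6, (2,3) g=2 f=6, (2,4) g=1 f=6]
step 4: expand (0,1) (f=6, h=2) → closed; open now [(0,0) g=5 f=6, (0,4) g=1 f=6, (1,5) g=1 f=6, (2,3) g=2 f=6, (2,4) g=1 f=6]

order=[(1,3) → (0,3) → (0,2) → (0,1)]; open=[(0,0) g=5 f=6, (0,4) g=1 f=6, (1,5) g=1 f=6, (2,3) g=2 f=6, (2,4) g=1 f=6]; closed=[(0,1), (0,2), (0,3), (1,3), (1,4)]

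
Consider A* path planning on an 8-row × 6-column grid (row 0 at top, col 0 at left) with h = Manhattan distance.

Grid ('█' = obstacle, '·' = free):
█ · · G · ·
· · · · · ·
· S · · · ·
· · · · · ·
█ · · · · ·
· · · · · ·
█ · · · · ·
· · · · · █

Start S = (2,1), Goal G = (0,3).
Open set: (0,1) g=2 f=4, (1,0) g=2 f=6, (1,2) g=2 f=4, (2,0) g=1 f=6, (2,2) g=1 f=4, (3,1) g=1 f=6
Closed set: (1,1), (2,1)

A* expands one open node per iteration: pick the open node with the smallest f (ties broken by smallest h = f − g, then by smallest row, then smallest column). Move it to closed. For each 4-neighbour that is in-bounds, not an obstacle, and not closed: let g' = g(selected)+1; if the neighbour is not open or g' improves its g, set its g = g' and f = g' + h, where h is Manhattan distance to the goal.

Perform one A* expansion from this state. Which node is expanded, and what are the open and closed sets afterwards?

expanded=(0,1); open=[(0,2) g=3 f=4, (1,0) g=2 f=6, (1,2) g=2 f=4, (2,0) g=1 f=6, (2,2) g=1 f=4, (3,1) g=1 f=6]; closed=[(0,1), (1,1), (2,1)]

step 1: expand (0,1) (f=4, h=2) → closed; open now [(0,2) g=3 f=4, (1,0) g=2 f=6, (1,2) g=2 f=4, (2,0) g=1 f=6, (2,2) g=1 f=4, (3,1) g=1 f=6]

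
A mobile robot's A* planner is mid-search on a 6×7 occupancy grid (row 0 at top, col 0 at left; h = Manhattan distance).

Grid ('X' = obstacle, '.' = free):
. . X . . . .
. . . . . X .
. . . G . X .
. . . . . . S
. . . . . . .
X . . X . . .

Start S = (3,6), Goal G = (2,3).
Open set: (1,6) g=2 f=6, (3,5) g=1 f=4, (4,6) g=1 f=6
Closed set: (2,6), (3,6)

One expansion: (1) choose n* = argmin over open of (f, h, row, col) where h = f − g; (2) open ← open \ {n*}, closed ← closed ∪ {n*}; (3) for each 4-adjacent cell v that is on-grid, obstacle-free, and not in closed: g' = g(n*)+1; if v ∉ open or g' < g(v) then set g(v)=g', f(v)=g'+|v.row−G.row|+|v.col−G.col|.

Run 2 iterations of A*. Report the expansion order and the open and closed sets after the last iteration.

order=[(3,5) → (3,4)]; open=[(1,6) g=2 f=6, (2,4) g=3 f=4, (3,3) g=3 f=4, (4,4) g=3 f=6, (4,5) g=2 f=6, (4,6) g=1 f=6]; closed=[(2,6), (3,4), (3,5), (3,6)]

step 1: expand (3,5) (f=4, h=3) → closed; open now [(1,6) g=2 f=6, (3,4) g=2 f=4, (4,5) g=2 f=6, (4,6) g=1 f=6]
step 2: expand (3,4) (f=4, h=2) → closed; open now [(1,6) g=2 f=6, (2,4) g=3 f=4, (3,3) g=3 f=4, (4,4) g=3 f=6, (4,5) g=2 f=6, (4,6) g=1 f=6]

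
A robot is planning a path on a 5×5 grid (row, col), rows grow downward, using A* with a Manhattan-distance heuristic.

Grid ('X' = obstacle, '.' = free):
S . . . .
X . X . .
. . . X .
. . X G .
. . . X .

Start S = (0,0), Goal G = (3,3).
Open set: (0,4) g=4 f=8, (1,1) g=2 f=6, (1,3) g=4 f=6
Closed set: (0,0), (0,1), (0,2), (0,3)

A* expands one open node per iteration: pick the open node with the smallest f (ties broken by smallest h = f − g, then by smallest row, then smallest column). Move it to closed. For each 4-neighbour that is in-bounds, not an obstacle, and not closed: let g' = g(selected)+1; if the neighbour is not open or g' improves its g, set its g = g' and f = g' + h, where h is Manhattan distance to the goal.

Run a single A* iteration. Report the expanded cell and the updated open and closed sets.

expanded=(1,3); open=[(0,4) g=4 f=8, (1,1) g=2 f=6, (1,4) g=5 f=8]; closed=[(0,0), (0,1), (0,2), (0,3), (1,3)]

step 1: expand (1,3) (f=6, h=2) → closed; open now [(0,4) g=4 f=8, (1,1) g=2 f=6, (1,4) g=5 f=8]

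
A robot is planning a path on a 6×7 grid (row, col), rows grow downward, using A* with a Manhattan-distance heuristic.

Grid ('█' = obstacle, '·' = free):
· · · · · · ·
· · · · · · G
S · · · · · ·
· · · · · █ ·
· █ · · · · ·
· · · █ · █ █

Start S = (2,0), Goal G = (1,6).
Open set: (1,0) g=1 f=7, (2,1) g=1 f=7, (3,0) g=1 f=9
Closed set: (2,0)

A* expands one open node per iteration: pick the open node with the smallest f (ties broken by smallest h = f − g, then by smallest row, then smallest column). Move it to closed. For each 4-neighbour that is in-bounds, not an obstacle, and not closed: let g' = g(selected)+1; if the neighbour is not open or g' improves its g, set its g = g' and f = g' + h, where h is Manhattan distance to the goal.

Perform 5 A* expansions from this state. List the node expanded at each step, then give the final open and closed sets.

order=[(1,0) → (1,1) → (1,2) → (1,3) → (1,4)]; open=[(0,0) g=2 f=9, (0,1) g=3 f=9, (0,2) g=4 f=9, (0,3) g=5 f=9, (0,4) g=6 f=9, (1,5) g=6 f=7, (2,1) g=1 f=7, (2,2) g=4 f=9, (2,3) g=5 f=9, (2,4) g=6 f=9, (3,0) g=1 f=9]; closed=[(1,0), (1,1), (1,2), (1,3), (1,4), (2,0)]

step 1: expand (1,0) (f=7, h=6) → closed; open now [(0,0) g=2 f=9, (1,1) g=2 f=7, (2,1) g=1 f=7, (3,0) g=1 f=9]
step 2: expand (1,1) (f=7, h=5) → closed; open now [(0,0) g=2 f=9, (0,1) g=3 f=9, (1,2) g=3 f=7, (2,1) g=1 f=7, (3,0) g=1 f=9]
step 3: expand (1,2) (f=7, h=4) → closed; open now [(0,0) g=2 f=9, (0,1) g=3 f=9, (0,2) g=4 f=9, (1,3) g=4 f=7, (2,1) g=1 f=7, (2,2) g=4 f=9, (3,0) g=1 f=9]
step 4: expand (1,3) (f=7, h=3) → closed; open now [(0,0) g=2 f=9, (0,1) g=3 f=9, (0,2) g=4 f=9, (0,3) g=5 f=9, (1,4) g=5 f=7, (2,1) g=1 f=7, (2,2) g=4 f=9, (2,3) g=5 f=9, (3,0) g=1 f=9]
step 5: expand (1,4) (f=7, h=2) → closed; open now [(0,0) g=2 f=9, (0,1) g=3 f=9, (0,2) g=4 f=9, (0,3) g=5 f=9, (0,4) g=6 f=9, (1,5) g=6 f=7, (2,1) g=1 f=7, (2,2) g=4 f=9, (2,3) g=5 f=9, (2,4) g=6 f=9, (3,0) g=1 f=9]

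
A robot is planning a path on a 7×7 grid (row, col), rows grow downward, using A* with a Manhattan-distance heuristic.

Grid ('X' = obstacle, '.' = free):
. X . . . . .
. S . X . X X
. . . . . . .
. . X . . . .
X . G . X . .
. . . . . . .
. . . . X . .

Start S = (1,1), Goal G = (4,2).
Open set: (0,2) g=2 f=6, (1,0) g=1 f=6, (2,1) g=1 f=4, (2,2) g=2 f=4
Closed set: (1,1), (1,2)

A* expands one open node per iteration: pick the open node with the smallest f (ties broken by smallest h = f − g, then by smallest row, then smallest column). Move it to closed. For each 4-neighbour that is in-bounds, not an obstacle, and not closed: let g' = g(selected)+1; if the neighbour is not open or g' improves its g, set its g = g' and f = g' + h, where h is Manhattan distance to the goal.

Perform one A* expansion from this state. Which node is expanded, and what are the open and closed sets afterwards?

step 1: expand (2,2) (f=4, h=2) → closed; open now [(0,2) g=2 f=6, (1,0) g=1 f=6, (2,1) g=1 f=4, (2,3) g=3 f=6]

expanded=(2,2); open=[(0,2) g=2 f=6, (1,0) g=1 f=6, (2,1) g=1 f=4, (2,3) g=3 f=6]; closed=[(1,1), (1,2), (2,2)]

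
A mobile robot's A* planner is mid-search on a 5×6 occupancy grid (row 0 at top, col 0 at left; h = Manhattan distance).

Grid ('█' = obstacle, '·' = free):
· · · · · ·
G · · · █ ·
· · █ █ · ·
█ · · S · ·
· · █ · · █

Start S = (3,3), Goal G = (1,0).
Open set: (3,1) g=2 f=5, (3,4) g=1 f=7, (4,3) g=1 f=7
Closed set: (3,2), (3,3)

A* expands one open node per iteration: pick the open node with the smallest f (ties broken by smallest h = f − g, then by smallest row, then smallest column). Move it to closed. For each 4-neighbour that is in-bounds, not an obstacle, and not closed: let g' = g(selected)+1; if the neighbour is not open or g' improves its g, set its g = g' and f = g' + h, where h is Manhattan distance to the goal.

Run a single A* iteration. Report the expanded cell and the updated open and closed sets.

step 1: expand (3,1) (f=5, h=3) → closed; open now [(2,1) g=3 f=5, (3,4) g=1 f=7, (4,1) g=3 f=7, (4,3) g=1 f=7]

expanded=(3,1); open=[(2,1) g=3 f=5, (3,4) g=1 f=7, (4,1) g=3 f=7, (4,3) g=1 f=7]; closed=[(3,1), (3,2), (3,3)]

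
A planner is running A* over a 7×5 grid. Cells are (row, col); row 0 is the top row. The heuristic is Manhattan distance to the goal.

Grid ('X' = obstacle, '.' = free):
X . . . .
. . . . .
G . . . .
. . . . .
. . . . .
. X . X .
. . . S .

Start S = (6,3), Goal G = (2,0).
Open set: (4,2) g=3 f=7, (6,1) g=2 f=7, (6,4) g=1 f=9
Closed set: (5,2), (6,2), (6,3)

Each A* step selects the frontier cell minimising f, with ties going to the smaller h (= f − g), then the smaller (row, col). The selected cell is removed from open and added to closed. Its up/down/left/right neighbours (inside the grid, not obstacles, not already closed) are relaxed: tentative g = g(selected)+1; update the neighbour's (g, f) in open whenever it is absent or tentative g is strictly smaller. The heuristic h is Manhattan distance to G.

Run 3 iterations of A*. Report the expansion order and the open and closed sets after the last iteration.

order=[(4,2) → (3,2) → (2,2)]; open=[(1,2) g=6 f=9, (2,1) g=6 f=7, (2,3) g=6 f=9, (3,1) g=5 f=7, (3,3) g=5 f=9, (4,1) g=4 f=7, (4,3) g=4 f=9, (6,1) g=2 f=7, (6,4) g=1 f=9]; closed=[(2,2), (3,2), (4,2), (5,2), (6,2), (6,3)]

step 1: expand (4,2) (f=7, h=4) → closed; open now [(3,2) g=4 f=7, (4,1) g=4 f=7, (4,3) g=4 f=9, (6,1) g=2 f=7, (6,4) g=1 f=9]
step 2: expand (3,2) (f=7, h=3) → closed; open now [(2,2) g=5 f=7, (3,1) g=5 f=7, (3,3) g=5 f=9, (4,1) g=4 f=7, (4,3) g=4 f=9, (6,1) g=2 f=7, (6,4) g=1 f=9]
step 3: expand (2,2) (f=7, h=2) → closed; open now [(1,2) g=6 f=9, (2,1) g=6 f=7, (2,3) g=6 f=9, (3,1) g=5 f=7, (3,3) g=5 f=9, (4,1) g=4 f=7, (4,3) g=4 f=9, (6,1) g=2 f=7, (6,4) g=1 f=9]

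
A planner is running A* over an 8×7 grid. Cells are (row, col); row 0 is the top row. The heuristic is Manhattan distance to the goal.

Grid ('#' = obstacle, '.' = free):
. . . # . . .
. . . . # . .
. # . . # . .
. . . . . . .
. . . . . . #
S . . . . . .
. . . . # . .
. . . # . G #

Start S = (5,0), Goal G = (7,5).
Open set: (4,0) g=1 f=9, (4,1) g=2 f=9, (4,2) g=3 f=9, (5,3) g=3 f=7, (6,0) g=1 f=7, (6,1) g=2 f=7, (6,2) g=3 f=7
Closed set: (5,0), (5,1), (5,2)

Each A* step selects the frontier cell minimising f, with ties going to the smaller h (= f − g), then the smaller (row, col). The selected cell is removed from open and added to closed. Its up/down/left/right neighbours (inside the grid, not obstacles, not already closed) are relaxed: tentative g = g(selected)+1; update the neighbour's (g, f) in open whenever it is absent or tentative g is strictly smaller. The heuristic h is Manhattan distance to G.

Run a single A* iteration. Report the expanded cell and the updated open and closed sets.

step 1: expand (5,3) (f=7, h=4) → closed; open now [(4,0) g=1 f=9, (4,1) g=2 f=9, (4,2) g=3 f=9, (4,3) g=4 f=9, (5,4) g=4 f=7, (6,0) g=1 f=7, (6,1) g=2 f=7, (6,2) g=3 f=7, (6,3) g=4 f=7]

expanded=(5,3); open=[(4,0) g=1 f=9, (4,1) g=2 f=9, (4,2) g=3 f=9, (4,3) g=4 f=9, (5,4) g=4 f=7, (6,0) g=1 f=7, (6,1) g=2 f=7, (6,2) g=3 f=7, (6,3) g=4 f=7]; closed=[(5,0), (5,1), (5,2), (5,3)]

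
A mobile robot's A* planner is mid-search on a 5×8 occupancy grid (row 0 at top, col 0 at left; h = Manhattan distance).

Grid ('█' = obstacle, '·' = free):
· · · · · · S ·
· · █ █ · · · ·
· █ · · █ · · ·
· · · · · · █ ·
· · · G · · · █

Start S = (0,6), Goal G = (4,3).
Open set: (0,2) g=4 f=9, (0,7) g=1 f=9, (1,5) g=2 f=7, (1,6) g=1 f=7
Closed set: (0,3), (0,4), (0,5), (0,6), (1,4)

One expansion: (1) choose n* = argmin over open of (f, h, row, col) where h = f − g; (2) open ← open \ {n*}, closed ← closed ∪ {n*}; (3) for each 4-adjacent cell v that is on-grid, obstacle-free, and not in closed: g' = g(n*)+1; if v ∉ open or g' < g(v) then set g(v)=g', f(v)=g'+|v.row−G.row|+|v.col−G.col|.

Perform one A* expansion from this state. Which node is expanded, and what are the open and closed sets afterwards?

step 1: expand (1,5) (f=7, h=5) → closed; open now [(0,2) g=4 f=9, (0,7) g=1 f=9, (1,6) g=1 f=7, (2,5) g=3 f=7]

expanded=(1,5); open=[(0,2) g=4 f=9, (0,7) g=1 f=9, (1,6) g=1 f=7, (2,5) g=3 f=7]; closed=[(0,3), (0,4), (0,5), (0,6), (1,4), (1,5)]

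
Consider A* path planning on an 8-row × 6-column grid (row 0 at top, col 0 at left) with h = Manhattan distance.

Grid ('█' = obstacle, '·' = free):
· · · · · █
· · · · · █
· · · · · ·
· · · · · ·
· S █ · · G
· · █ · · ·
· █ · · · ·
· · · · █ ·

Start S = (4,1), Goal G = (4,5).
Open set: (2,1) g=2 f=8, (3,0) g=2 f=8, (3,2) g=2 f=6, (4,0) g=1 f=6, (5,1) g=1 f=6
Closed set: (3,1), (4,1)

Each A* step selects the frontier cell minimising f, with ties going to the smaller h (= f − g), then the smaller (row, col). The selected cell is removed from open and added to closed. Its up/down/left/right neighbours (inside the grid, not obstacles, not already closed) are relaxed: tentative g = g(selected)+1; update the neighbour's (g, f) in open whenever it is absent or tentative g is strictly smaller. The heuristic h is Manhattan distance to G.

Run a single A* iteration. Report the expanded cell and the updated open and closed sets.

expanded=(3,2); open=[(2,1) g=2 f=8, (2,2) g=3 f=8, (3,0) g=2 f=8, (3,3) g=3 f=6, (4,0) g=1 f=6, (5,1) g=1 f=6]; closed=[(3,1), (3,2), (4,1)]

step 1: expand (3,2) (f=6, h=4) → closed; open now [(2,1) g=2 f=8, (2,2) g=3 f=8, (3,0) g=2 f=8, (3,3) g=3 f=6, (4,0) g=1 f=6, (5,1) g=1 f=6]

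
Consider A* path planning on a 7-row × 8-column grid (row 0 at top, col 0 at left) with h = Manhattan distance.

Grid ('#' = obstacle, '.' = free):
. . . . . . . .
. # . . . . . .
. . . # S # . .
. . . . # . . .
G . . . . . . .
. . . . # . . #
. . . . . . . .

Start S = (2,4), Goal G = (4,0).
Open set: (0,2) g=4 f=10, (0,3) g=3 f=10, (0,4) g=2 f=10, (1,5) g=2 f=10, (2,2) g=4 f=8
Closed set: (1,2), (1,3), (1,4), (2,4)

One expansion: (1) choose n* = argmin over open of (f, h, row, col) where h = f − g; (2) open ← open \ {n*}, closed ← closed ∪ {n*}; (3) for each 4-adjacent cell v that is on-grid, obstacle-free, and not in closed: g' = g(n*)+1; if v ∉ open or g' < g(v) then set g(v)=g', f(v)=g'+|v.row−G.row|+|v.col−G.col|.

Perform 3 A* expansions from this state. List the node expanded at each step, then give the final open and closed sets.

step 1: expand (2,2) (f=8, h=4) → closed; open now [(0,2) g=4 f=10, (0,3) g=3 f=10, (0,4) g=2 f=10, (1,5) g=2 f=10, (2,1) g=5 f=8, (3,2) g=5 f=8]
step 2: expand (2,1) (f=8, h=3) → closed; open now [(0,2) g=4 f=10, (0,3) g=3 f=10, (0,4) g=2 f=10, (1,5) g=2 f=10, (2,0) g=6 f=8, (3,1) g=6 f=8, (3,2) g=5 f=8]
step 3: expand (2,0) (f=8, h=2) → closed; open now [(0,2) g=4 f=10, (0,3) g=3 f=10, (0,4) g=2 f=10, (1,0) g=7 f=10, (1,5) g=2 f=10, (3,0) g=7 f=8, (3,1) g=6 f=8, (3,2) g=5 f=8]

order=[(2,2) → (2,1) → (2,0)]; open=[(0,2) g=4 f=10, (0,3) g=3 f=10, (0,4) g=2 f=10, (1,0) g=7 f=10, (1,5) g=2 f=10, (3,0) g=7 f=8, (3,1) g=6 f=8, (3,2) g=5 f=8]; closed=[(1,2), (1,3), (1,4), (2,0), (2,1), (2,2), (2,4)]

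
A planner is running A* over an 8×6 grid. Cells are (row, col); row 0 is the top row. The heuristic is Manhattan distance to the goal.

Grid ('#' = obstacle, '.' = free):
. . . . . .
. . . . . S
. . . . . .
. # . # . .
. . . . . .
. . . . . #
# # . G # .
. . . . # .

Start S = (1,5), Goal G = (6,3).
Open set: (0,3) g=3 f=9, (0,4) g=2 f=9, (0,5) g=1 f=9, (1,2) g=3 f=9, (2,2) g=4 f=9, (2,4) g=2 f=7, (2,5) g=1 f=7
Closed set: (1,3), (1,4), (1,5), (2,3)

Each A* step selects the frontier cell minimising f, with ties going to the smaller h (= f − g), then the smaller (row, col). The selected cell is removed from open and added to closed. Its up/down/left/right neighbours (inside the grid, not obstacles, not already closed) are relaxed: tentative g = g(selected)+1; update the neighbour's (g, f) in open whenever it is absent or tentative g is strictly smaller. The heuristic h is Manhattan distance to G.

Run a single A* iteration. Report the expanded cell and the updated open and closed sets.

step 1: expand (2,4) (f=7, h=5) → closed; open now [(0,3) g=3 f=9, (0,4) g=2 f=9, (0,5) g=1 f=9, (1,2) g=3 f=9, (2,2) g=4 f=9, (2,5) g=1 f=7, (3,4) g=3 f=7]

expanded=(2,4); open=[(0,3) g=3 f=9, (0,4) g=2 f=9, (0,5) g=1 f=9, (1,2) g=3 f=9, (2,2) g=4 f=9, (2,5) g=1 f=7, (3,4) g=3 f=7]; closed=[(1,3), (1,4), (1,5), (2,3), (2,4)]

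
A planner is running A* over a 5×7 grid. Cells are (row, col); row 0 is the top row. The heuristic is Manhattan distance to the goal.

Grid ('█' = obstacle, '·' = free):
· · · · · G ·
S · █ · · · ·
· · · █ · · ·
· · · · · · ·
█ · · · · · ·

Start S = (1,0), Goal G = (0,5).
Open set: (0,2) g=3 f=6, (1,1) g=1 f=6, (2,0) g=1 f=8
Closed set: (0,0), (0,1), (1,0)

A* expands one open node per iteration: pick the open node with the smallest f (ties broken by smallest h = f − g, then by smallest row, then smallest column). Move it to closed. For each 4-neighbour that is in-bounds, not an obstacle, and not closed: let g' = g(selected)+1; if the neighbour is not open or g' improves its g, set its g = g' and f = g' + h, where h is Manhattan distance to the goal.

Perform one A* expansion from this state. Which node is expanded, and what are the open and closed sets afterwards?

expanded=(0,2); open=[(0,3) g=4 f=6, (1,1) g=1 f=6, (2,0) g=1 f=8]; closed=[(0,0), (0,1), (0,2), (1,0)]

step 1: expand (0,2) (f=6, h=3) → closed; open now [(0,3) g=4 f=6, (1,1) g=1 f=6, (2,0) g=1 f=8]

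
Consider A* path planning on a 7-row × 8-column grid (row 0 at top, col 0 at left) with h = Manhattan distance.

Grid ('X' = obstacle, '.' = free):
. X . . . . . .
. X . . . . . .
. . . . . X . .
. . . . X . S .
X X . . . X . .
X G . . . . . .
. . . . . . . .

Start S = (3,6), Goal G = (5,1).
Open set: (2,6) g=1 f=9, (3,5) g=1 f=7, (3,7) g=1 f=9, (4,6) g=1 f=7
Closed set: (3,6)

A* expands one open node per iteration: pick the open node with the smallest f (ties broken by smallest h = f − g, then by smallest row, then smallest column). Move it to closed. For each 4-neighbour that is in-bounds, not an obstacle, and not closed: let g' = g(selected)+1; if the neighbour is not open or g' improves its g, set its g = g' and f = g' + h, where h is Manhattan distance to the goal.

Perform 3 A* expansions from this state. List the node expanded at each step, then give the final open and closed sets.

order=[(3,5) → (4,6) → (5,6)]; open=[(2,6) g=1 f=9, (3,7) g=1 f=9, (4,7) g=2 f=9, (5,5) g=3 f=7, (5,7) g=3 f=9, (6,6) g=3 f=9]; closed=[(3,5), (3,6), (4,6), (5,6)]

step 1: expand (3,5) (f=7, h=6) → closed; open now [(2,6) g=1 f=9, (3,7) g=1 f=9, (4,6) g=1 f=7]
step 2: expand (4,6) (f=7, h=6) → closed; open now [(2,6) g=1 f=9, (3,7) g=1 f=9, (4,7) g=2 f=9, (5,6) g=2 f=7]
step 3: expand (5,6) (f=7, h=5) → closed; open now [(2,6) g=1 f=9, (3,7) g=1 f=9, (4,7) g=2 f=9, (5,5) g=3 f=7, (5,7) g=3 f=9, (6,6) g=3 f=9]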